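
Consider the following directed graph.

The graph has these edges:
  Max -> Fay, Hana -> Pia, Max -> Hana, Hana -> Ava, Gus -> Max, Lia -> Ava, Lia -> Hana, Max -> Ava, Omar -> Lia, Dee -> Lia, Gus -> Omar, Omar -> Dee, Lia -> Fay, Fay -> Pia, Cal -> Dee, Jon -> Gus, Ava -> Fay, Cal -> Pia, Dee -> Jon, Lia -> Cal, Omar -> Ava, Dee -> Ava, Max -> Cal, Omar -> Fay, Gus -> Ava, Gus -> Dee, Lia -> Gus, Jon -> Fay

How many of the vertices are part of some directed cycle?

7

A vertex is on a directed cycle iff it belongs to a strongly connected component of size ≥ 2 (or has a self-loop).
The vertices on cycles are {Cal, Dee, Gus, Jon, Lia, Max, Omar} — 7 in total.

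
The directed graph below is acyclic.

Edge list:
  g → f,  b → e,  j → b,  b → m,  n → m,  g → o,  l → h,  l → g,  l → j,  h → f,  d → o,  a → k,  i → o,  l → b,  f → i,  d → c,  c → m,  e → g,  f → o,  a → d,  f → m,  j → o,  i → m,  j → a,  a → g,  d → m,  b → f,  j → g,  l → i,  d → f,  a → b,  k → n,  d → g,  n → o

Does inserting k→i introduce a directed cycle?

No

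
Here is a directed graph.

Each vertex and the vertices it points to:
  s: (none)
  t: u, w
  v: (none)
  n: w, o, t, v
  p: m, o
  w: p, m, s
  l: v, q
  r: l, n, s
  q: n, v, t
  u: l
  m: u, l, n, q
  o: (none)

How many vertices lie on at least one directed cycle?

8

A vertex is on a directed cycle iff it belongs to a strongly connected component of size ≥ 2 (or has a self-loop).
The vertices on cycles are {l, m, n, p, q, t, u, w} — 8 in total.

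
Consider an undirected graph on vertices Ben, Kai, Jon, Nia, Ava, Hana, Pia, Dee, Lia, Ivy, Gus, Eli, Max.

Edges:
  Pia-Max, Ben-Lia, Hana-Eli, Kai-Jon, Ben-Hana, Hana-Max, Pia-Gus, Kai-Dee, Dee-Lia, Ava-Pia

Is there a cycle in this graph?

No

DFS, tracking each vertex's parent; an edge to a visited non-parent vertex closes a cycle.
Start from Eli:
visit Eli (parent –)
  visit Hana (parent Eli)
    visit Ben (parent Hana)
      Ben–Hana: parent, skip
      visit Lia (parent Ben)
        visit Dee (parent Lia)
          visit Kai (parent Dee)
            visit Jon (parent Kai)
              Jon–Kai: parent, skip
            Kai–Dee: parent, skip
          Dee–Lia: parent, skip
        Lia–Ben: parent, skip
    visit Max (parent Hana)
      Max–Hana: parent, skip
      visit Pia (parent Max)
        Pia–Max: parent, skip
        visit Gus (parent Pia)
          Gus–Pia: parent, skip
        visit Ava (parent Pia)
          Ava–Pia: parent, skip
    Hana–Eli: parent, skip
visit Nia (parent –)
visit Ivy (parent –)
No non-parent visited neighbor found — the graph is a forest.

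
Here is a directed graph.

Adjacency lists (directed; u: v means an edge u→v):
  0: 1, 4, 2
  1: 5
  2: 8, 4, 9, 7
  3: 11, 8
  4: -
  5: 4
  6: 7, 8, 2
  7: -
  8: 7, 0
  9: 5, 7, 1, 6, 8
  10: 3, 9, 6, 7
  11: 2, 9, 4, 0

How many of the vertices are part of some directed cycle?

5

A vertex is on a directed cycle iff it belongs to a strongly connected component of size ≥ 2 (or has a self-loop).
The vertices on cycles are {0, 2, 6, 8, 9} — 5 in total.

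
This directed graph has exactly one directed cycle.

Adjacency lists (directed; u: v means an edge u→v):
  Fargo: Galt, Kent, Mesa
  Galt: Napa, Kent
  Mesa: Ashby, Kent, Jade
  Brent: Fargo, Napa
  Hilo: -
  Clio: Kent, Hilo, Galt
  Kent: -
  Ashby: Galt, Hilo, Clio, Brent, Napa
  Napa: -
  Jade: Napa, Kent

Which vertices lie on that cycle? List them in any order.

Mesa, Ashby, Brent, Fargo

DFS with gray/black marking from Ashby:
Ashby gray
  Galt gray
    Napa gray
    Napa black
    Kent gray
    Kent black
  Galt black
  Hilo gray
  Hilo black
  Clio gray
    Clio→Kent: Kent black — skip
    Clio→Hilo: Hilo black — skip
    Clio→Galt: Galt black — skip
  Clio black
  Brent gray
    Fargo gray
      Fargo→Galt: Galt black — skip
      Fargo→Kent: Kent black — skip
      Mesa gray
        Mesa→Ashby: Ashby is gray → back edge
Back edge closes the cycle Ashby → Brent → Fargo → Mesa → Ashby; its vertices are {Mesa, Ashby, Brent, Fargo}.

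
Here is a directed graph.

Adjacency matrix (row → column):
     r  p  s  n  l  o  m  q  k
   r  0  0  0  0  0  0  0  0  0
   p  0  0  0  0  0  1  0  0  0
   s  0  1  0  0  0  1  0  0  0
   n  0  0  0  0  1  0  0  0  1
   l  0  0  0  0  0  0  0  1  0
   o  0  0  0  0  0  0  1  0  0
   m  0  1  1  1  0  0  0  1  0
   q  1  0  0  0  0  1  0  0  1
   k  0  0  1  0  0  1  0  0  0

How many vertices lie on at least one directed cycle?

8

A vertex is on a directed cycle iff it belongs to a strongly connected component of size ≥ 2 (or has a self-loop).
The vertices on cycles are {k, l, m, n, o, p, q, s} — 8 in total.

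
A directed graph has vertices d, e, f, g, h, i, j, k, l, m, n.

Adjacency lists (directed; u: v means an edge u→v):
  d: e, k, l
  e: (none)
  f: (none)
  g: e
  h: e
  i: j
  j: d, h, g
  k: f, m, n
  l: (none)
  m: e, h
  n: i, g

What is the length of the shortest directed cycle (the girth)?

For each vertex v, BFS finds the shortest path from v back to v.
The shortest such closed walk is j → d → k → n → i → j, length 5.

5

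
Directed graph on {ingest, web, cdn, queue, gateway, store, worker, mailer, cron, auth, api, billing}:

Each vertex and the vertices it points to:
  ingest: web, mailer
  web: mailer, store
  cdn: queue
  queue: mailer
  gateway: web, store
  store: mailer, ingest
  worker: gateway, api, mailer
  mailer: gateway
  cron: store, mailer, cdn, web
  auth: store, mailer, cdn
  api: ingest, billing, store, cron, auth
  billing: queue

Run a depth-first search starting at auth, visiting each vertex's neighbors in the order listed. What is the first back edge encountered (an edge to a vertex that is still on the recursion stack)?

DFS from auth (visiting each vertex's neighbors in the order listed); mark gray on enter, black on exit:
auth gray
  store gray
    mailer gray
      gateway gray
        web gray
          web→mailer: mailer is gray → back edge
First back edge: web → mailer.

web→mailer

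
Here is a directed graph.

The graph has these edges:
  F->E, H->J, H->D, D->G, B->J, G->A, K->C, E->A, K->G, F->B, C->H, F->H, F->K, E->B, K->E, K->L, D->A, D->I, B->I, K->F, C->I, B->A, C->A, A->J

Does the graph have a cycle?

DFS with white/gray/black marking, starting from E:
E gray
  A gray
    J gray
    J black
  A black
  B gray
    B→J: J black — skip
    I gray
    I black
    B→A: A black — skip
  B black
E black
C gray
  H gray
    D gray
      G gray
        G→A: A black — skip
      G black
      D→I: I black — skip
      D→A: A black — skip
    D black
    H→J: J black — skip
  H black
  C→A: A black — skip
  C→I: I black — skip
C black
F gray
  F→B: B black — skip
  K gray
    K→C: C black — skip
    K→F: F is gray → back edge
Back edge found, so a cycle exists: F → K → F.

Yes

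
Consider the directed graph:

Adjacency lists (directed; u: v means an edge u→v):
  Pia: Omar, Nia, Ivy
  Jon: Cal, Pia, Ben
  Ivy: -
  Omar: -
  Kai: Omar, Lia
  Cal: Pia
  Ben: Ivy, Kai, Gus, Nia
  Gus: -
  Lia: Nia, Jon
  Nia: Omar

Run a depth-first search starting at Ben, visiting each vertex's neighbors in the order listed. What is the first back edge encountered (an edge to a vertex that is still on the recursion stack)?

Jon→Ben

DFS from Ben (visiting each vertex's neighbors in the order listed); mark gray on enter, black on exit:
Ben gray
  Ivy gray
  Ivy black
  Kai gray
    Omar gray
    Omar black
    Lia gray
      Nia gray
        Nia→Omar: Omar black — skip
      Nia black
      Jon gray
        Cal gray
          Pia gray
            Pia→Omar: Omar black — skip
            Pia→Nia: Nia black — skip
            Pia→Ivy: Ivy black — skip
          Pia black
        Cal black
        Jon→Pia: Pia black — skip
        Jon→Ben: Ben is gray → back edge
First back edge: Jon → Ben.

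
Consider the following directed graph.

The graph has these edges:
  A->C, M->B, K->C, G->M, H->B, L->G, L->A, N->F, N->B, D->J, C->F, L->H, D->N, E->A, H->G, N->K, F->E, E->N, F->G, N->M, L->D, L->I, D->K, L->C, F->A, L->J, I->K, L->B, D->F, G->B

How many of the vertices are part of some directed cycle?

A vertex is on a directed cycle iff it belongs to a strongly connected component of size ≥ 2 (or has a self-loop).
The vertices on cycles are {A, C, E, F, K, N} — 6 in total.

6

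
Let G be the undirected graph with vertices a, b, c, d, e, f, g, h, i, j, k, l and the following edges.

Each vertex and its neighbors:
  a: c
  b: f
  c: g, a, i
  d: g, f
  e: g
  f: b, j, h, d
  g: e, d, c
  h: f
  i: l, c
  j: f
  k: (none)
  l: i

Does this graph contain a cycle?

No

DFS, tracking each vertex's parent; an edge to a visited non-parent vertex closes a cycle.
Start from h:
visit h (parent –)
  visit f (parent h)
    visit b (parent f)
      b–f: parent, skip
    visit j (parent f)
      j–f: parent, skip
    f–h: parent, skip
    visit d (parent f)
      visit g (parent d)
        visit e (parent g)
          e–g: parent, skip
        g–d: parent, skip
        visit c (parent g)
          c–g: parent, skip
          visit a (parent c)
            a–c: parent, skip
          visit i (parent c)
            visit l (parent i)
              l–i: parent, skip
            i–c: parent, skip
      d–f: parent, skip
visit k (parent –)
No non-parent visited neighbor found — the graph is a forest.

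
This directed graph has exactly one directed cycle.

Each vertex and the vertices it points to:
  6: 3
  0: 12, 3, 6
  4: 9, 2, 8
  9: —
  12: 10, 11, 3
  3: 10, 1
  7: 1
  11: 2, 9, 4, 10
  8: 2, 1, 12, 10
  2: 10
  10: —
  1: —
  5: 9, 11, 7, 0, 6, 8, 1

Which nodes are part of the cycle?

4, 8, 11, 12

DFS with gray/black marking from 11:
11 gray
  2 gray
    10 gray
    10 black
  2 black
  9 gray
  9 black
  4 gray
    4→9: 9 black — skip
    4→2: 2 black — skip
    8 gray
      8→2: 2 black — skip
      1 gray
      1 black
      12 gray
        12→10: 10 black — skip
        12→11: 11 is gray → back edge
Back edge closes the cycle 11 → 4 → 8 → 12 → 11; its vertices are {4, 8, 11, 12}.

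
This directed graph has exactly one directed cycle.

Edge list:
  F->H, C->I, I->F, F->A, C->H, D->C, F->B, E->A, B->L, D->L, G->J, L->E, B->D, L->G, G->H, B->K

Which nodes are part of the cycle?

DFS with gray/black marking from B:
B gray
  L gray
    E gray
      A gray
      A black
    E black
    G gray
      J gray
      J black
      H gray
      H black
    G black
  L black
  D gray
    D→L: L black — skip
    C gray
      I gray
        F gray
          F→B: B is gray → back edge
Back edge closes the cycle B → D → C → I → F → B; its vertices are {B, C, D, F, I}.

B, C, D, F, I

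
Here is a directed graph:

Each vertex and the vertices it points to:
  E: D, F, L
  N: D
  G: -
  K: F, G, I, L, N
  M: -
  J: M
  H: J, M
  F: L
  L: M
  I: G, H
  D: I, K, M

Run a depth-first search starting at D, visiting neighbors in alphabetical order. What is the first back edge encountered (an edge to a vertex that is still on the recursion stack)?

DFS from D (visiting neighbors in alphabetical order); mark gray on enter, black on exit:
D gray
  I gray
    G gray
    G black
    H gray
      J gray
        M gray
        M black
      J black
      H→M: M black — skip
    H black
  I black
  K gray
    F gray
      L gray
        L→M: M black — skip
      L black
    F black
    K→G: G black — skip
    K→I: I black — skip
    K→L: L black — skip
    N gray
      N→D: D is gray → back edge
First back edge: N → D.

N→D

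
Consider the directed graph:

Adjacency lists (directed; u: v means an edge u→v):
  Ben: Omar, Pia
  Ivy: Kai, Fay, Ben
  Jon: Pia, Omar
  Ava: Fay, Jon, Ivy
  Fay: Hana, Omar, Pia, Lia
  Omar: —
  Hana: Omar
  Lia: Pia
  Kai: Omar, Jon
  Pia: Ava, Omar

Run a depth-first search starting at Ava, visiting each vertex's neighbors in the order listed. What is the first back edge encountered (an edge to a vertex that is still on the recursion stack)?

Pia->Ava

DFS from Ava (visiting each vertex's neighbors in the order listed); mark gray on enter, black on exit:
Ava gray
  Fay gray
    Hana gray
      Omar gray
      Omar black
    Hana black
    Fay→Omar: Omar black — skip
    Pia gray
      Pia→Ava: Ava is gray → back edge
First back edge: Pia → Ava.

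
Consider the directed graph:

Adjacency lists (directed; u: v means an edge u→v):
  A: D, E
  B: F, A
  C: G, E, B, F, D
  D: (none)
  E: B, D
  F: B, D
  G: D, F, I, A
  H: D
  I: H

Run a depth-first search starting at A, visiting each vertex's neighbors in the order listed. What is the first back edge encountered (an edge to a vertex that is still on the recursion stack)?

DFS from A (visiting each vertex's neighbors in the order listed); mark gray on enter, black on exit:
A gray
  D gray
  D black
  E gray
    B gray
      F gray
        F→B: B is gray → back edge
First back edge: F → B.

F→B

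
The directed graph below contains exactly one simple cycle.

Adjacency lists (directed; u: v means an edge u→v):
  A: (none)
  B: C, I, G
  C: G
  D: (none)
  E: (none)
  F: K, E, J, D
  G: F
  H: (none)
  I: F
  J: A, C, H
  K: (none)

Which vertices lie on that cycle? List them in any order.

C, F, G, J

DFS with gray/black marking from C:
C gray
  G gray
    F gray
      K gray
      K black
      E gray
      E black
      J gray
        A gray
        A black
        J→C: C is gray → back edge
Back edge closes the cycle C → G → F → J → C; its vertices are {C, F, G, J}.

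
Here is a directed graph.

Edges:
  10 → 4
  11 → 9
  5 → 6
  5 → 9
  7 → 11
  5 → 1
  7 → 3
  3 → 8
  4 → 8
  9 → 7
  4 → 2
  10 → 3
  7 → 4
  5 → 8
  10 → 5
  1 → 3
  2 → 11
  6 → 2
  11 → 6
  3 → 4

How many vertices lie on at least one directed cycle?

A vertex is on a directed cycle iff it belongs to a strongly connected component of size ≥ 2 (or has a self-loop).
The vertices on cycles are {2, 3, 4, 6, 7, 9, 11} — 7 in total.

7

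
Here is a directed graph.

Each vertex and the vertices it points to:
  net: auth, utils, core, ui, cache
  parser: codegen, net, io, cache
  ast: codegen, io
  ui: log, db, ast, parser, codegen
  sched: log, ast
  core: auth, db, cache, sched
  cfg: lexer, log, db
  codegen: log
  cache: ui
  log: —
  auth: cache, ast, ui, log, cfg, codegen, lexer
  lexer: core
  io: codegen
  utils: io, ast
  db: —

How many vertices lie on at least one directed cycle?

A vertex is on a directed cycle iff it belongs to a strongly connected component of size ≥ 2 (or has a self-loop).
The vertices on cycles are {ui, cfg, net, auth, core, cache, lexer, parser} — 8 in total.

8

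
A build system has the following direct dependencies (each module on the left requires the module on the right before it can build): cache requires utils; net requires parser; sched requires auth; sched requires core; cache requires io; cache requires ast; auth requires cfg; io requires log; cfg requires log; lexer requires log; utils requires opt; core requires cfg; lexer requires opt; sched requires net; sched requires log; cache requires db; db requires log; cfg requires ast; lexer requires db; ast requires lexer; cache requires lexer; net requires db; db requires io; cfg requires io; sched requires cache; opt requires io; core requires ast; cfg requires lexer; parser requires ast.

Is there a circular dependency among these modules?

DFS with white/gray/black marking, starting from cache:
cache gray
  ast gray
    lexer gray
      opt gray
        io gray
          log gray
          log black
        io black
      opt black
      lexer→log: log black — skip
      db gray
        db→io: io black — skip
        db→log: log black — skip
      db black
    lexer black
  ast black
  cache→db: db black — skip
  utils gray
    utils→opt: opt black — skip
  utils black
  cache→lexer: lexer black — skip
  cache→io: io black — skip
cache black
core gray
  core→ast: ast black — skip
  cfg gray
    cfg→log: log black — skip
    cfg→io: io black — skip
    cfg→ast: ast black — skip
    cfg→lexer: lexer black — skip
  cfg black
core black
auth gray
  auth→cfg: cfg black — skip
auth black
sched gray
  sched→auth: auth black — skip
  sched→log: log black — skip
  sched→core: core black — skip
  sched→cache: cache black — skip
  net gray
    net→db: db black — skip
    parser gray
      parser→ast: ast black — skip
    parser black
  net black
sched black
Every edge goes to a white or black vertex — no back edge, so the graph is acyclic.

No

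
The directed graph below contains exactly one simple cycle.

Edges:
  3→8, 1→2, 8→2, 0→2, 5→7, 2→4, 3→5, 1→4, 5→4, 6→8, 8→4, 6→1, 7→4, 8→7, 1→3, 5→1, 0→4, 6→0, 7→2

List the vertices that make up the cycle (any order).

DFS with gray/black marking from 1:
1 gray
  3 gray
    8 gray
      4 gray
      4 black
      7 gray
        2 gray
          2→4: 4 black — skip
        2 black
        7→4: 4 black — skip
      7 black
      8→2: 2 black — skip
    8 black
    5 gray
      5→1: 1 is gray → back edge
Back edge closes the cycle 1 → 3 → 5 → 1; its vertices are {1, 3, 5}.

1, 3, 5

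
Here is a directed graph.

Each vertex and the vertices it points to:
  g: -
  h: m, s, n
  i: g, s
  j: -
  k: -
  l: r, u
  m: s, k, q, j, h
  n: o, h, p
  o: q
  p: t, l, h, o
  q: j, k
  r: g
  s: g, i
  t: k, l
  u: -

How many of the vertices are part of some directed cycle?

6

A vertex is on a directed cycle iff it belongs to a strongly connected component of size ≥ 2 (or has a self-loop).
The vertices on cycles are {h, i, m, n, p, s} — 6 in total.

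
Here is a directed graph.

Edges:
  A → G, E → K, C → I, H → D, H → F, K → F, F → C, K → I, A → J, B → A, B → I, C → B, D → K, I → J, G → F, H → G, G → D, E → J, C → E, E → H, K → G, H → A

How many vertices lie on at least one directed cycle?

9

A vertex is on a directed cycle iff it belongs to a strongly connected component of size ≥ 2 (or has a self-loop).
The vertices on cycles are {A, B, C, D, E, F, G, H, K} — 9 in total.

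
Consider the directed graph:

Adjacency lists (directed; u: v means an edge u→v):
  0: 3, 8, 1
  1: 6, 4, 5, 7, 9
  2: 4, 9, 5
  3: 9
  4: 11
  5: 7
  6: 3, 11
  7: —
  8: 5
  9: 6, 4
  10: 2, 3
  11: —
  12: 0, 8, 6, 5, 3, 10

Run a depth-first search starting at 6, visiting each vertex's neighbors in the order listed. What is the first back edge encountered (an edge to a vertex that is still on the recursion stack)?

DFS from 6 (visiting each vertex's neighbors in the order listed); mark gray on enter, black on exit:
6 gray
  3 gray
    9 gray
      9→6: 6 is gray → back edge
First back edge: 9 → 6.

9->6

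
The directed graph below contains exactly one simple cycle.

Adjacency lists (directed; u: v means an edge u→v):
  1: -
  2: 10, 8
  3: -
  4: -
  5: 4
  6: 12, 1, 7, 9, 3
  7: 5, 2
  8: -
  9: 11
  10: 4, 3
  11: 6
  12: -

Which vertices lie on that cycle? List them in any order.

DFS with gray/black marking from 6:
6 gray
  12 gray
  12 black
  1 gray
  1 black
  7 gray
    5 gray
      4 gray
      4 black
    5 black
    2 gray
      10 gray
        10→4: 4 black — skip
        3 gray
        3 black
      10 black
      8 gray
      8 black
    2 black
  7 black
  9 gray
    11 gray
      11→6: 6 is gray → back edge
Back edge closes the cycle 6 → 9 → 11 → 6; its vertices are {6, 9, 11}.

6, 9, 11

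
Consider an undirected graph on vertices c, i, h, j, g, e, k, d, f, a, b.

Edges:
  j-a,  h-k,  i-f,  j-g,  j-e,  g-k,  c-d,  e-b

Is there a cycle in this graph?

DFS, tracking each vertex's parent; an edge to a visited non-parent vertex closes a cycle.
Start from d:
visit d (parent –)
  visit c (parent d)
    c–d: parent, skip
visit i (parent –)
  visit f (parent i)
    f–i: parent, skip
visit h (parent –)
  visit k (parent h)
    visit g (parent k)
      g–k: parent, skip
      visit j (parent g)
        j–g: parent, skip
        visit e (parent j)
          e–j: parent, skip
          visit b (parent e)
            b–e: parent, skip
        visit a (parent j)
          a–j: parent, skip
    k–h: parent, skip
No non-parent visited neighbor found — the graph is a forest.

No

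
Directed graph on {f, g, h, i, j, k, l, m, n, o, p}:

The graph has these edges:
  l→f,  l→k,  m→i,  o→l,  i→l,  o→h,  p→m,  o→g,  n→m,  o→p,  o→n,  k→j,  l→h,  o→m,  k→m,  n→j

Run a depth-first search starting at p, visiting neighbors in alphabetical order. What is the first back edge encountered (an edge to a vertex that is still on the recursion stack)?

k->m

DFS from p (visiting neighbors in alphabetical order); mark gray on enter, black on exit:
p gray
  m gray
    i gray
      l gray
        f gray
        f black
        h gray
        h black
        k gray
          j gray
          j black
          k→m: m is gray → back edge
First back edge: k → m.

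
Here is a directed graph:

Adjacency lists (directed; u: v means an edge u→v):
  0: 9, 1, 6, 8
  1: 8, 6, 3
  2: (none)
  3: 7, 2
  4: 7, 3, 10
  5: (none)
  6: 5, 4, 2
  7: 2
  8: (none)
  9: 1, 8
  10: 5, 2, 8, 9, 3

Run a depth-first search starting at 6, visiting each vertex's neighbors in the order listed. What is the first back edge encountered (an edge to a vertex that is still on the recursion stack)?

DFS from 6 (visiting each vertex's neighbors in the order listed); mark gray on enter, black on exit:
6 gray
  5 gray
  5 black
  4 gray
    7 gray
      2 gray
      2 black
    7 black
    3 gray
      3→7: 7 black — skip
      3→2: 2 black — skip
    3 black
    10 gray
      10→5: 5 black — skip
      10→2: 2 black — skip
      8 gray
      8 black
      9 gray
        1 gray
          1→8: 8 black — skip
          1→6: 6 is gray → back edge
First back edge: 1 → 6.

1->6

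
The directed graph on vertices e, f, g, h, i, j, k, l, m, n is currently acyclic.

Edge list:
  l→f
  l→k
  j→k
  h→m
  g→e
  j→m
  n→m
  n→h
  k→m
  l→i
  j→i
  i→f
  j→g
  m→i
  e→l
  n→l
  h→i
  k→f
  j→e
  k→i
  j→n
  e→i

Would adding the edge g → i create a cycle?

No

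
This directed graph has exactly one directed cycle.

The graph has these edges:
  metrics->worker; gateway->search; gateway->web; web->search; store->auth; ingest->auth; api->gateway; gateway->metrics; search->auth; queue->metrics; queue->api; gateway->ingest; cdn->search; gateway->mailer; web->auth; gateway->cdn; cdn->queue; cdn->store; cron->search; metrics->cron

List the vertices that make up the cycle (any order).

api, cdn, queue, gateway

DFS with gray/black marking from api:
api gray
  gateway gray
    ingest gray
      auth gray
      auth black
    ingest black
    cdn gray
      store gray
        store→auth: auth black — skip
      store black
      search gray
        search→auth: auth black — skip
      search black
      queue gray
        queue→api: api is gray → back edge
Back edge closes the cycle api → gateway → cdn → queue → api; its vertices are {api, cdn, queue, gateway}.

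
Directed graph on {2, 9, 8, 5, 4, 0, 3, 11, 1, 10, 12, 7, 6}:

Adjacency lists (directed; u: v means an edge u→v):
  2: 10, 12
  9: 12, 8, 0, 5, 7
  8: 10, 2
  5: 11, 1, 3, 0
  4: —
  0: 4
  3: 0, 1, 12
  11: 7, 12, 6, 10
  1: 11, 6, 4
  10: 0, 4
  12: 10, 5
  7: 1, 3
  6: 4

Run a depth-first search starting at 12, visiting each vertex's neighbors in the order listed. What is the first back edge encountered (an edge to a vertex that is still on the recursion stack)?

1→11

DFS from 12 (visiting each vertex's neighbors in the order listed); mark gray on enter, black on exit:
12 gray
  10 gray
    0 gray
      4 gray
      4 black
    0 black
    10→4: 4 black — skip
  10 black
  5 gray
    11 gray
      7 gray
        1 gray
          1→11: 11 is gray → back edge
First back edge: 1 → 11.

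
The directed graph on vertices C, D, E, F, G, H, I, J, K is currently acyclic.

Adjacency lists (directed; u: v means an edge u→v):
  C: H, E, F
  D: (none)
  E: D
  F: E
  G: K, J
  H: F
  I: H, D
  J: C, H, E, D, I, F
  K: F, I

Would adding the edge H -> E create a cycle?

No

Adding H→E creates a cycle iff E can already reach H.
Explore from E: no path reaches H. The graph stays acyclic.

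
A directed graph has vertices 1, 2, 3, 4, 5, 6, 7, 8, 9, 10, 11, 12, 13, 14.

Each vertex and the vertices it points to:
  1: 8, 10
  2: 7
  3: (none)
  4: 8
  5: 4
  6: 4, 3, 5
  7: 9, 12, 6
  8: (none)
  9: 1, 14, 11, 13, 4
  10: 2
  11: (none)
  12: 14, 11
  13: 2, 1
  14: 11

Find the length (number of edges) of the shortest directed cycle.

4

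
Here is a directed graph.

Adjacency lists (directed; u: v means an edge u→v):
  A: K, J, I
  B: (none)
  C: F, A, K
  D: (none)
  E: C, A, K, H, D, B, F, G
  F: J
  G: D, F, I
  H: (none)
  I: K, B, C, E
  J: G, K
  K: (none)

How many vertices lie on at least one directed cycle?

7

A vertex is on a directed cycle iff it belongs to a strongly connected component of size ≥ 2 (or has a self-loop).
The vertices on cycles are {A, C, E, F, G, I, J} — 7 in total.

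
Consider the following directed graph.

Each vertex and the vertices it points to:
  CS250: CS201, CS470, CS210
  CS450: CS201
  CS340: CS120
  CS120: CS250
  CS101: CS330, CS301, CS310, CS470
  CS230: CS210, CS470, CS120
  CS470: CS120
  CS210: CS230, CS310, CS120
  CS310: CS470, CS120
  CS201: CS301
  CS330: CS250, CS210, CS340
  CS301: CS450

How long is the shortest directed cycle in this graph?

2

For each vertex v, BFS finds the shortest path from v back to v.
The shortest such closed walk is CS210 → CS230 → CS210, length 2.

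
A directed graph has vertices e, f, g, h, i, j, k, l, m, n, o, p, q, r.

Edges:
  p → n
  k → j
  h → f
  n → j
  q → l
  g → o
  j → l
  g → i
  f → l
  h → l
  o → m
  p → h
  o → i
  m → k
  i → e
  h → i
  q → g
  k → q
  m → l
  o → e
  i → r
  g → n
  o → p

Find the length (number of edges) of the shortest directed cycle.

For each vertex v, BFS finds the shortest path from v back to v.
The shortest such closed walk is g → o → m → k → q → g, length 5.

5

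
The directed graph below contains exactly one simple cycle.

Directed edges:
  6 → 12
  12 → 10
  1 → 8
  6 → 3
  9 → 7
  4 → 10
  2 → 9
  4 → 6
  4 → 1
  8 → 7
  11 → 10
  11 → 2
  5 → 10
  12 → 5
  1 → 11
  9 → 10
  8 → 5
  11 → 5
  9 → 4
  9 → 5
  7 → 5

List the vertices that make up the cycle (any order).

1, 2, 4, 9, 11

DFS with gray/black marking from 4:
4 gray
  10 gray
  10 black
  1 gray
    8 gray
      7 gray
        5 gray
          5→10: 10 black — skip
        5 black
      7 black
      8→5: 5 black — skip
    8 black
    11 gray
      11→5: 5 black — skip
      2 gray
        9 gray
          9→7: 7 black — skip
          9→10: 10 black — skip
          9→5: 5 black — skip
          9→4: 4 is gray → back edge
Back edge closes the cycle 4 → 1 → 11 → 2 → 9 → 4; its vertices are {1, 2, 4, 9, 11}.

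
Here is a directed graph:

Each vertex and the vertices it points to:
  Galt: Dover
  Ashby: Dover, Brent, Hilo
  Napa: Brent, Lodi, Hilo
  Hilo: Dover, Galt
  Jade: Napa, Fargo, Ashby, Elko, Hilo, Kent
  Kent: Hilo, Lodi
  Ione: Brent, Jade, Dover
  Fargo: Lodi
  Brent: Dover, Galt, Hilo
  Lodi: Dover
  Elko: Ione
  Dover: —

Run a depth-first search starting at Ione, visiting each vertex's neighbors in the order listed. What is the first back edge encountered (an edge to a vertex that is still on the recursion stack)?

DFS from Ione (visiting each vertex's neighbors in the order listed); mark gray on enter, black on exit:
Ione gray
  Brent gray
    Dover gray
    Dover black
    Galt gray
      Galt→Dover: Dover black — skip
    Galt black
    Hilo gray
      Hilo→Dover: Dover black — skip
      Hilo→Galt: Galt black — skip
    Hilo black
  Brent black
  Jade gray
    Napa gray
      Napa→Brent: Brent black — skip
      Lodi gray
        Lodi→Dover: Dover black — skip
      Lodi black
      Napa→Hilo: Hilo black — skip
    Napa black
    Fargo gray
      Fargo→Lodi: Lodi black — skip
    Fargo black
    Ashby gray
      Ashby→Dover: Dover black — skip
      Ashby→Brent: Brent black — skip
      Ashby→Hilo: Hilo black — skip
    Ashby black
    Elko gray
      Elko→Ione: Ione is gray → back edge
First back edge: Elko → Ione.

Elko->Ione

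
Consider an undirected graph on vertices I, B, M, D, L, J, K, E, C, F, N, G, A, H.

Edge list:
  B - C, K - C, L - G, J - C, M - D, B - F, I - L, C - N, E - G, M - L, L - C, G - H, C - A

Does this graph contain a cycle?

No

DFS, tracking each vertex's parent; an edge to a visited non-parent vertex closes a cycle.
Start from J:
visit J (parent –)
  visit C (parent J)
    visit L (parent C)
      visit G (parent L)
        G–L: parent, skip
        visit E (parent G)
          E–G: parent, skip
        visit H (parent G)
          H–G: parent, skip
      L–C: parent, skip
      visit I (parent L)
        I–L: parent, skip
      visit M (parent L)
        M–L: parent, skip
        visit D (parent M)
          D–M: parent, skip
    visit N (parent C)
      N–C: parent, skip
    visit B (parent C)
      visit F (parent B)
        F–B: parent, skip
      B–C: parent, skip
    visit A (parent C)
      A–C: parent, skip
    C–J: parent, skip
    visit K (parent C)
      K–C: parent, skip
No non-parent visited neighbor found — the graph is a forest.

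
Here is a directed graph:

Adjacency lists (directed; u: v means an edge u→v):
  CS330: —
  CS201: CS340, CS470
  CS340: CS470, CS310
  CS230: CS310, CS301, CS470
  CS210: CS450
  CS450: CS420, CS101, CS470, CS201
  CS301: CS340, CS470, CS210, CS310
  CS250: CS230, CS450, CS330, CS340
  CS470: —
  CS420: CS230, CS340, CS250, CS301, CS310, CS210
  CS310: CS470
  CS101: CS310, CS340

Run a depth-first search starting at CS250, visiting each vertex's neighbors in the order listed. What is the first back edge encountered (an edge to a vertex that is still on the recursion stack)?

CS420->CS230

DFS from CS250 (visiting each vertex's neighbors in the order listed); mark gray on enter, black on exit:
CS250 gray
  CS230 gray
    CS310 gray
      CS470 gray
      CS470 black
    CS310 black
    CS301 gray
      CS340 gray
        CS340→CS470: CS470 black — skip
        CS340→CS310: CS310 black — skip
      CS340 black
      CS301→CS470: CS470 black — skip
      CS210 gray
        CS450 gray
          CS420 gray
            CS420→CS230: CS230 is gray → back edge
First back edge: CS420 → CS230.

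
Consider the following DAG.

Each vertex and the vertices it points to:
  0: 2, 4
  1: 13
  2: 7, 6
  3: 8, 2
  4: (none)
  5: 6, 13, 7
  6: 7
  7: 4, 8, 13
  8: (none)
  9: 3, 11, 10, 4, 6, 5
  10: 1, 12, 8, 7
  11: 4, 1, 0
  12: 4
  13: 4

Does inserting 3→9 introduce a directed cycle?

Adding 3→9 creates a cycle iff 9 can already reach 3.
Path from 9: 9 → 3.
So 9 → … → 3 → 9 is a cycle.

Yes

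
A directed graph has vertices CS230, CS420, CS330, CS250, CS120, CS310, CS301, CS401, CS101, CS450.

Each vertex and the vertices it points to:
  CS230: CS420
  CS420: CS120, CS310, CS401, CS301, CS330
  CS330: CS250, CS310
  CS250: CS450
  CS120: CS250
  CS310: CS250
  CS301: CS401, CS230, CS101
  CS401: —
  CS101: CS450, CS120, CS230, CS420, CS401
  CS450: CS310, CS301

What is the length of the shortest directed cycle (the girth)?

3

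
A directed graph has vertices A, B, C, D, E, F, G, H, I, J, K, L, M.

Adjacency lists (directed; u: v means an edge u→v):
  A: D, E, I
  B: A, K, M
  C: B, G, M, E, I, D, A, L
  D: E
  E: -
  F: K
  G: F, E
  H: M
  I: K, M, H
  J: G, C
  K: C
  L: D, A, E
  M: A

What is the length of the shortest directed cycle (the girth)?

For each vertex v, BFS finds the shortest path from v back to v.
The shortest such closed walk is C → B → K → C, length 3.

3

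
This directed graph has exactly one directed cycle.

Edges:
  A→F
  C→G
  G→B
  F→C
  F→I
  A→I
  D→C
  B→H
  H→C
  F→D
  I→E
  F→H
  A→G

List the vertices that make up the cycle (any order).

B, C, G, H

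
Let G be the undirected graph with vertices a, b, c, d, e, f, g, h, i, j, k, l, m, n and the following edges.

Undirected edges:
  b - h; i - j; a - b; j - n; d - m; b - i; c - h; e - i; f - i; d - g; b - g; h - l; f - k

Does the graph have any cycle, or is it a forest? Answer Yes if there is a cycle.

No

DFS, tracking each vertex's parent; an edge to a visited non-parent vertex closes a cycle.
Start from n:
visit n (parent –)
  visit j (parent n)
    visit i (parent j)
      visit e (parent i)
        e–i: parent, skip
      i–j: parent, skip
      visit f (parent i)
        visit k (parent f)
          k–f: parent, skip
        f–i: parent, skip
      visit b (parent i)
        b–i: parent, skip
        visit g (parent b)
          g–b: parent, skip
          visit d (parent g)
            visit m (parent d)
              m–d: parent, skip
            d–g: parent, skip
        visit h (parent b)
          visit l (parent h)
            l–h: parent, skip
          h–b: parent, skip
          visit c (parent h)
            c–h: parent, skip
        visit a (parent b)
          a–b: parent, skip
    j–n: parent, skip
No non-parent visited neighbor found — the graph is a forest.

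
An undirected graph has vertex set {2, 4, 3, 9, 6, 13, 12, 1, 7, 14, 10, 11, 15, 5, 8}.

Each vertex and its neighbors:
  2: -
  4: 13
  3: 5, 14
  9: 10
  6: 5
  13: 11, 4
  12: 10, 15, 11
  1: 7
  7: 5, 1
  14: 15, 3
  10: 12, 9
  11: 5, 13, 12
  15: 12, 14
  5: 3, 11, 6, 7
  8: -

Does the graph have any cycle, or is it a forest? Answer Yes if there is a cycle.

Yes

DFS, tracking each vertex's parent; an edge to a visited non-parent vertex closes a cycle.
Start from 14:
visit 14 (parent –)
  visit 15 (parent 14)
    visit 12 (parent 15)
      visit 10 (parent 12)
        10–12: parent, skip
        visit 9 (parent 10)
          9–10: parent, skip
      12–15: parent, skip
      visit 11 (parent 12)
        visit 5 (parent 11)
          visit 3 (parent 5)
            3–5: parent, skip
            3–14: 14 visited and ≠ parent → cycle
Cycle: 14 – 15 – 12 – 11 – 5 – 3 – 14.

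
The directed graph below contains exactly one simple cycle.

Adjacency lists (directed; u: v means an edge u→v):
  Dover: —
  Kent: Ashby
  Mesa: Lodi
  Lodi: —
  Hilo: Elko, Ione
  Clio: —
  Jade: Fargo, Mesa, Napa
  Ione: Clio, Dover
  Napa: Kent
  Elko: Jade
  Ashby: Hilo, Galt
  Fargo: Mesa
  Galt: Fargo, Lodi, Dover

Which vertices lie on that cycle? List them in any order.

Elko, Hilo, Jade, Kent, Napa, Ashby

DFS with gray/black marking from Ashby:
Ashby gray
  Hilo gray
    Elko gray
      Jade gray
        Fargo gray
          Mesa gray
            Lodi gray
            Lodi black
          Mesa black
        Fargo black
        Jade→Mesa: Mesa black — skip
        Napa gray
          Kent gray
            Kent→Ashby: Ashby is gray → back edge
Back edge closes the cycle Ashby → Hilo → Elko → Jade → Napa → Kent → Ashby; its vertices are {Elko, Hilo, Jade, Kent, Napa, Ashby}.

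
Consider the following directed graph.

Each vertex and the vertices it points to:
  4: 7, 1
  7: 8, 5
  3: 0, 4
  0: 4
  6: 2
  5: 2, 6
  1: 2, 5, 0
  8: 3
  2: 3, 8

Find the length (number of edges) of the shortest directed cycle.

For each vertex v, BFS finds the shortest path from v back to v.
The shortest such closed walk is 4 → 1 → 0 → 4, length 3.

3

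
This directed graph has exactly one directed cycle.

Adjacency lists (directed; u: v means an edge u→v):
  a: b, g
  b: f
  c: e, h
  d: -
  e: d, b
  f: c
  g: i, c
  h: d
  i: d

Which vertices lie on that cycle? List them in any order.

b, c, e, f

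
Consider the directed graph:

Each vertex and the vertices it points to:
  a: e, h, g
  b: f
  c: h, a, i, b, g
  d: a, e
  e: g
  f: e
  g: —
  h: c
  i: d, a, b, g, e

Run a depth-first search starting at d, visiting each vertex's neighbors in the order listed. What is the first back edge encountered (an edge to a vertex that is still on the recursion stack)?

c->h

DFS from d (visiting each vertex's neighbors in the order listed); mark gray on enter, black on exit:
d gray
  a gray
    e gray
      g gray
      g black
    e black
    h gray
      c gray
        c→h: h is gray → back edge
First back edge: c → h.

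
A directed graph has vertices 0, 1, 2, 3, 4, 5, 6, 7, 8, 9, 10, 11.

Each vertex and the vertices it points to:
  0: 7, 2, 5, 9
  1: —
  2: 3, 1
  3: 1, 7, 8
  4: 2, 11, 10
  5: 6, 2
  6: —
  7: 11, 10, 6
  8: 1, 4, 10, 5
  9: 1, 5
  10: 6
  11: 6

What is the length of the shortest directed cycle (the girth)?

4

For each vertex v, BFS finds the shortest path from v back to v.
The shortest such closed walk is 2 → 3 → 8 → 4 → 2, length 4.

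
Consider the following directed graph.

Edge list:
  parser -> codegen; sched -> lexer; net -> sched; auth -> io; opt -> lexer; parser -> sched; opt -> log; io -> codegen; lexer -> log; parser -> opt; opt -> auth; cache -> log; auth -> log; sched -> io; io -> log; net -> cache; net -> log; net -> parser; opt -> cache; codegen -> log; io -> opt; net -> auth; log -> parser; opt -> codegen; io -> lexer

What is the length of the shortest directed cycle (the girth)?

3

For each vertex v, BFS finds the shortest path from v back to v.
The shortest such closed walk is parser → opt → log → parser, length 3.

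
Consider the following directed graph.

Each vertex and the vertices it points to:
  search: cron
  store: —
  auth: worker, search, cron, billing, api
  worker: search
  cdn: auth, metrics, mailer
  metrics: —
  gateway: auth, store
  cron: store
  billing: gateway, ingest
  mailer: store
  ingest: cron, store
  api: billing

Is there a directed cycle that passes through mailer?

mailer lies on a cycle iff there is a path from mailer back to itself.
Exploring from mailer, it never reaches itself; equivalently, its strongly connected component is a singleton.

No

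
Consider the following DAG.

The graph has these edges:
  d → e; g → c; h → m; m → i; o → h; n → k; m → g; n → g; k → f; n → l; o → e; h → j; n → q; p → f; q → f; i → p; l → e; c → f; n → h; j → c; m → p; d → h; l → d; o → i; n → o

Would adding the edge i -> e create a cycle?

No

Adding i→e creates a cycle iff e can already reach i.
Explore from e: no path reaches i. The graph stays acyclic.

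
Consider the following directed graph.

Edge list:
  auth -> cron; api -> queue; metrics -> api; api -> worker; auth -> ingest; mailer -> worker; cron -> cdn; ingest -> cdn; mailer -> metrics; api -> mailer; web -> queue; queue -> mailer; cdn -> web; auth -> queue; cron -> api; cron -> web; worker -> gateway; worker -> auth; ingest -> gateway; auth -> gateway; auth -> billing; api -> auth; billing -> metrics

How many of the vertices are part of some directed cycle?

11

A vertex is on a directed cycle iff it belongs to a strongly connected component of size ≥ 2 (or has a self-loop).
The vertices on cycles are {api, cdn, web, auth, cron, queue, ingest, mailer, worker, billing, metrics} — 11 in total.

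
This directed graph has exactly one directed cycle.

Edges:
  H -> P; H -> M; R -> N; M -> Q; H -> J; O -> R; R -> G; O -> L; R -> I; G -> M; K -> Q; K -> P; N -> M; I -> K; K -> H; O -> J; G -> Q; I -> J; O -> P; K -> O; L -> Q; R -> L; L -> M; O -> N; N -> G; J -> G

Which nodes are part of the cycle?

I, K, O, R

DFS with gray/black marking from K:
K gray
  H gray
    P gray
    P black
    M gray
      Q gray
      Q black
    M black
    J gray
      G gray
        G→M: M black — skip
        G→Q: Q black — skip
      G black
    J black
  H black
  K→Q: Q black — skip
  K→P: P black — skip
  O gray
    O→P: P black — skip
    O→J: J black — skip
    R gray
      N gray
        N→M: M black — skip
        N→G: G black — skip
      N black
      I gray
        I→K: K is gray → back edge
Back edge closes the cycle K → O → R → I → K; its vertices are {I, K, O, R}.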